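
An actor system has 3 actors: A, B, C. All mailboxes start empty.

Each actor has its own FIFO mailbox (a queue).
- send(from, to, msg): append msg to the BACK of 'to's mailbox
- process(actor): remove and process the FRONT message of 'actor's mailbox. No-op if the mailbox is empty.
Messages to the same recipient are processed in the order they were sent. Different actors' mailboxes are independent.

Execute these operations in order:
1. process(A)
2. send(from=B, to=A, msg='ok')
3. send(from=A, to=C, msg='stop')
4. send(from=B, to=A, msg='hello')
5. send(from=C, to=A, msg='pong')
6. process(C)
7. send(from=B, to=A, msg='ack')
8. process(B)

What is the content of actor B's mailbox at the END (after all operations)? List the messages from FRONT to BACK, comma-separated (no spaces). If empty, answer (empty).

After 1 (process(A)): A:[] B:[] C:[]
After 2 (send(from=B, to=A, msg='ok')): A:[ok] B:[] C:[]
After 3 (send(from=A, to=C, msg='stop')): A:[ok] B:[] C:[stop]
After 4 (send(from=B, to=A, msg='hello')): A:[ok,hello] B:[] C:[stop]
After 5 (send(from=C, to=A, msg='pong')): A:[ok,hello,pong] B:[] C:[stop]
After 6 (process(C)): A:[ok,hello,pong] B:[] C:[]
After 7 (send(from=B, to=A, msg='ack')): A:[ok,hello,pong,ack] B:[] C:[]
After 8 (process(B)): A:[ok,hello,pong,ack] B:[] C:[]

Answer: (empty)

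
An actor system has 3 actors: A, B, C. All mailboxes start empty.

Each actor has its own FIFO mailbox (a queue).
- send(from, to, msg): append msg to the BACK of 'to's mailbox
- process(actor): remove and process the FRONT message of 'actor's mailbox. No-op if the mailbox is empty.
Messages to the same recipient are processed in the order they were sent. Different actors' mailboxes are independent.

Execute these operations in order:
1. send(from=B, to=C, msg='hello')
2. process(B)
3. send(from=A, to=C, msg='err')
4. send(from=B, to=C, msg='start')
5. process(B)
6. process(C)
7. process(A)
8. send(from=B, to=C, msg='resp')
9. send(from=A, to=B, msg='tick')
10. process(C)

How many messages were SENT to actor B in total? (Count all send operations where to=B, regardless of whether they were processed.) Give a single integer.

After 1 (send(from=B, to=C, msg='hello')): A:[] B:[] C:[hello]
After 2 (process(B)): A:[] B:[] C:[hello]
After 3 (send(from=A, to=C, msg='err')): A:[] B:[] C:[hello,err]
After 4 (send(from=B, to=C, msg='start')): A:[] B:[] C:[hello,err,start]
After 5 (process(B)): A:[] B:[] C:[hello,err,start]
After 6 (process(C)): A:[] B:[] C:[err,start]
After 7 (process(A)): A:[] B:[] C:[err,start]
After 8 (send(from=B, to=C, msg='resp')): A:[] B:[] C:[err,start,resp]
After 9 (send(from=A, to=B, msg='tick')): A:[] B:[tick] C:[err,start,resp]
After 10 (process(C)): A:[] B:[tick] C:[start,resp]

Answer: 1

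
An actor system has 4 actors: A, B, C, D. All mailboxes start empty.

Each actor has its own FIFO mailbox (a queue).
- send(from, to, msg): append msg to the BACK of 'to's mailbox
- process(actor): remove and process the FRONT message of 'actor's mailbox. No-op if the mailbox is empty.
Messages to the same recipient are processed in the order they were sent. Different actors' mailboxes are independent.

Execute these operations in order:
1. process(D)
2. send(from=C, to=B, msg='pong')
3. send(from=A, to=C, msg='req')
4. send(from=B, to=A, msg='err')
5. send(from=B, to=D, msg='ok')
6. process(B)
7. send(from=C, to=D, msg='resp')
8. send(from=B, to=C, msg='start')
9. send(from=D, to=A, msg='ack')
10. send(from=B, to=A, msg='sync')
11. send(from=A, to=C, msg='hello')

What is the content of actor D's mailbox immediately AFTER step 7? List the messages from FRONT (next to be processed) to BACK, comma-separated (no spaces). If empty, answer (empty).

After 1 (process(D)): A:[] B:[] C:[] D:[]
After 2 (send(from=C, to=B, msg='pong')): A:[] B:[pong] C:[] D:[]
After 3 (send(from=A, to=C, msg='req')): A:[] B:[pong] C:[req] D:[]
After 4 (send(from=B, to=A, msg='err')): A:[err] B:[pong] C:[req] D:[]
After 5 (send(from=B, to=D, msg='ok')): A:[err] B:[pong] C:[req] D:[ok]
After 6 (process(B)): A:[err] B:[] C:[req] D:[ok]
After 7 (send(from=C, to=D, msg='resp')): A:[err] B:[] C:[req] D:[ok,resp]

ok,resp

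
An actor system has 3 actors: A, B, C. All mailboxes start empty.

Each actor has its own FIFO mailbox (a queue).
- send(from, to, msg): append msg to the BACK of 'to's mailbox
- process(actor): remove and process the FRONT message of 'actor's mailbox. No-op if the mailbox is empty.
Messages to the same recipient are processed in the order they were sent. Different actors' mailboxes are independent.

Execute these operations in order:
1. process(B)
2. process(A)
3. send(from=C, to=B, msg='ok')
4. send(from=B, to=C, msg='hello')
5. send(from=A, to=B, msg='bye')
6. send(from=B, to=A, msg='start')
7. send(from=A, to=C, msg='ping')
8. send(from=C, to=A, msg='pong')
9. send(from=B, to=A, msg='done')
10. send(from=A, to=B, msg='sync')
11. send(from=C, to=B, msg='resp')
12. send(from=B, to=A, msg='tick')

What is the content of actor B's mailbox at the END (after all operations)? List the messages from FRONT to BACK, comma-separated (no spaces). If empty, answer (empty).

Answer: ok,bye,sync,resp

Derivation:
After 1 (process(B)): A:[] B:[] C:[]
After 2 (process(A)): A:[] B:[] C:[]
After 3 (send(from=C, to=B, msg='ok')): A:[] B:[ok] C:[]
After 4 (send(from=B, to=C, msg='hello')): A:[] B:[ok] C:[hello]
After 5 (send(from=A, to=B, msg='bye')): A:[] B:[ok,bye] C:[hello]
After 6 (send(from=B, to=A, msg='start')): A:[start] B:[ok,bye] C:[hello]
After 7 (send(from=A, to=C, msg='ping')): A:[start] B:[ok,bye] C:[hello,ping]
After 8 (send(from=C, to=A, msg='pong')): A:[start,pong] B:[ok,bye] C:[hello,ping]
After 9 (send(from=B, to=A, msg='done')): A:[start,pong,done] B:[ok,bye] C:[hello,ping]
After 10 (send(from=A, to=B, msg='sync')): A:[start,pong,done] B:[ok,bye,sync] C:[hello,ping]
After 11 (send(from=C, to=B, msg='resp')): A:[start,pong,done] B:[ok,bye,sync,resp] C:[hello,ping]
After 12 (send(from=B, to=A, msg='tick')): A:[start,pong,done,tick] B:[ok,bye,sync,resp] C:[hello,ping]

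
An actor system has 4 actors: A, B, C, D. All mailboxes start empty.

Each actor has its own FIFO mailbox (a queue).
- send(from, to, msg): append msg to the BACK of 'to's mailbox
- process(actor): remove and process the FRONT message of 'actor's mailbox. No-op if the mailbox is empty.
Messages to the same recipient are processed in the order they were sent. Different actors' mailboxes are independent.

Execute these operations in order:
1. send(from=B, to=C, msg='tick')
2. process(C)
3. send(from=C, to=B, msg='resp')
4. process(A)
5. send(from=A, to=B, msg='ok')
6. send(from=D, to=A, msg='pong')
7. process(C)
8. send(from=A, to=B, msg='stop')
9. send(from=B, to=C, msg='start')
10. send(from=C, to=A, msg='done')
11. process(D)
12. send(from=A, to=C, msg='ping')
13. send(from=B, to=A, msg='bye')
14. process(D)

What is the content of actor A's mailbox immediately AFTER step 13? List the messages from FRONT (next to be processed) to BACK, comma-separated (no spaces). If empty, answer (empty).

After 1 (send(from=B, to=C, msg='tick')): A:[] B:[] C:[tick] D:[]
After 2 (process(C)): A:[] B:[] C:[] D:[]
After 3 (send(from=C, to=B, msg='resp')): A:[] B:[resp] C:[] D:[]
After 4 (process(A)): A:[] B:[resp] C:[] D:[]
After 5 (send(from=A, to=B, msg='ok')): A:[] B:[resp,ok] C:[] D:[]
After 6 (send(from=D, to=A, msg='pong')): A:[pong] B:[resp,ok] C:[] D:[]
After 7 (process(C)): A:[pong] B:[resp,ok] C:[] D:[]
After 8 (send(from=A, to=B, msg='stop')): A:[pong] B:[resp,ok,stop] C:[] D:[]
After 9 (send(from=B, to=C, msg='start')): A:[pong] B:[resp,ok,stop] C:[start] D:[]
After 10 (send(from=C, to=A, msg='done')): A:[pong,done] B:[resp,ok,stop] C:[start] D:[]
After 11 (process(D)): A:[pong,done] B:[resp,ok,stop] C:[start] D:[]
After 12 (send(from=A, to=C, msg='ping')): A:[pong,done] B:[resp,ok,stop] C:[start,ping] D:[]
After 13 (send(from=B, to=A, msg='bye')): A:[pong,done,bye] B:[resp,ok,stop] C:[start,ping] D:[]

pong,done,bye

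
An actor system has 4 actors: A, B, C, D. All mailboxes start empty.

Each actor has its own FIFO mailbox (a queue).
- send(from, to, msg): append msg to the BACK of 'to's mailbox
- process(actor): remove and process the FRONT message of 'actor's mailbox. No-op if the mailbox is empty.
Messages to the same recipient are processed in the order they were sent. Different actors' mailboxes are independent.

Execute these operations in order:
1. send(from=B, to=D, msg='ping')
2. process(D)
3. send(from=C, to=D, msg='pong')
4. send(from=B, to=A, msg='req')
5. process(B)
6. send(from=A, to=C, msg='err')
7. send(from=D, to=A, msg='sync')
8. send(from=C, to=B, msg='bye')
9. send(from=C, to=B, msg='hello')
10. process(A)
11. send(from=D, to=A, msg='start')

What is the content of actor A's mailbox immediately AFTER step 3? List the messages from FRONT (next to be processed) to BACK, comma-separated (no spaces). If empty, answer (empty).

After 1 (send(from=B, to=D, msg='ping')): A:[] B:[] C:[] D:[ping]
After 2 (process(D)): A:[] B:[] C:[] D:[]
After 3 (send(from=C, to=D, msg='pong')): A:[] B:[] C:[] D:[pong]

(empty)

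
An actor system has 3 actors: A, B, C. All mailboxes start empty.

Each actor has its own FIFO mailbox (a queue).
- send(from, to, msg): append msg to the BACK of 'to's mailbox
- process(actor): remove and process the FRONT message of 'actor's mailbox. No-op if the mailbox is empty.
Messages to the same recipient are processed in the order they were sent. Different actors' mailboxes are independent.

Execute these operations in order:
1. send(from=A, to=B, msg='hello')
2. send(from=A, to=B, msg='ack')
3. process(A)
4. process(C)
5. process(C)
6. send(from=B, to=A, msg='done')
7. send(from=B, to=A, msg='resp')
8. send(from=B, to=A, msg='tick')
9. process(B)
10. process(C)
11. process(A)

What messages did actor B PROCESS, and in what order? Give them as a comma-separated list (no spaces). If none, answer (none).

After 1 (send(from=A, to=B, msg='hello')): A:[] B:[hello] C:[]
After 2 (send(from=A, to=B, msg='ack')): A:[] B:[hello,ack] C:[]
After 3 (process(A)): A:[] B:[hello,ack] C:[]
After 4 (process(C)): A:[] B:[hello,ack] C:[]
After 5 (process(C)): A:[] B:[hello,ack] C:[]
After 6 (send(from=B, to=A, msg='done')): A:[done] B:[hello,ack] C:[]
After 7 (send(from=B, to=A, msg='resp')): A:[done,resp] B:[hello,ack] C:[]
After 8 (send(from=B, to=A, msg='tick')): A:[done,resp,tick] B:[hello,ack] C:[]
After 9 (process(B)): A:[done,resp,tick] B:[ack] C:[]
After 10 (process(C)): A:[done,resp,tick] B:[ack] C:[]
After 11 (process(A)): A:[resp,tick] B:[ack] C:[]

Answer: hello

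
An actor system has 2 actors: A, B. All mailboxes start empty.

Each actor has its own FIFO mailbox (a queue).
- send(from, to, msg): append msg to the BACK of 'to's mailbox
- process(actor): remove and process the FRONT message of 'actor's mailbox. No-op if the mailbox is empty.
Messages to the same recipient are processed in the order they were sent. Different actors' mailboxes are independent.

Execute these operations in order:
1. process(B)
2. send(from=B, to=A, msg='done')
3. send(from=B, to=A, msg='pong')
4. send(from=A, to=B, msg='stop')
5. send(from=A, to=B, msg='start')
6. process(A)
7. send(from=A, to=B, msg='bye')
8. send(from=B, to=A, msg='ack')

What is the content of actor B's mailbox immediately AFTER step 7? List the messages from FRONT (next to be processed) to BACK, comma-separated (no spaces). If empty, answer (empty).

After 1 (process(B)): A:[] B:[]
After 2 (send(from=B, to=A, msg='done')): A:[done] B:[]
After 3 (send(from=B, to=A, msg='pong')): A:[done,pong] B:[]
After 4 (send(from=A, to=B, msg='stop')): A:[done,pong] B:[stop]
After 5 (send(from=A, to=B, msg='start')): A:[done,pong] B:[stop,start]
After 6 (process(A)): A:[pong] B:[stop,start]
After 7 (send(from=A, to=B, msg='bye')): A:[pong] B:[stop,start,bye]

stop,start,bye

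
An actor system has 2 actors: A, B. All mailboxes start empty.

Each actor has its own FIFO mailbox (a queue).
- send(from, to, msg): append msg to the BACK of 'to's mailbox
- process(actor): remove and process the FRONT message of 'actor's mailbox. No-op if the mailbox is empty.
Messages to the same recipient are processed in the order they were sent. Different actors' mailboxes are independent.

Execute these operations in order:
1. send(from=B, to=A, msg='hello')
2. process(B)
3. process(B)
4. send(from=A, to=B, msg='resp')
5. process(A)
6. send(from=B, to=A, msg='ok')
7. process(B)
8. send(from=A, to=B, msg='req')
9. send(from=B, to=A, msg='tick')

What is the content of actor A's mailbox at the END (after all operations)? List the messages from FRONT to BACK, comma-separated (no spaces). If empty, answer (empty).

Answer: ok,tick

Derivation:
After 1 (send(from=B, to=A, msg='hello')): A:[hello] B:[]
After 2 (process(B)): A:[hello] B:[]
After 3 (process(B)): A:[hello] B:[]
After 4 (send(from=A, to=B, msg='resp')): A:[hello] B:[resp]
After 5 (process(A)): A:[] B:[resp]
After 6 (send(from=B, to=A, msg='ok')): A:[ok] B:[resp]
After 7 (process(B)): A:[ok] B:[]
After 8 (send(from=A, to=B, msg='req')): A:[ok] B:[req]
After 9 (send(from=B, to=A, msg='tick')): A:[ok,tick] B:[req]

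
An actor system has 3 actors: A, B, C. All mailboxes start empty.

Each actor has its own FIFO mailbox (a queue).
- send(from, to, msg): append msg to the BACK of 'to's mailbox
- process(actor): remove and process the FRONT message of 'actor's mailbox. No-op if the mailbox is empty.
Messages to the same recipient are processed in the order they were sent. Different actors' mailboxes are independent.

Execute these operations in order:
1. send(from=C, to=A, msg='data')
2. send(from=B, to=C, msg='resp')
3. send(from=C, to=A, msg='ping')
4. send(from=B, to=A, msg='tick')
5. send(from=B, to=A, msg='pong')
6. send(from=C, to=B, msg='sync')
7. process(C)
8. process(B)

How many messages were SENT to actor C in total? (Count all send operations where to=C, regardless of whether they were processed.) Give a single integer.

Answer: 1

Derivation:
After 1 (send(from=C, to=A, msg='data')): A:[data] B:[] C:[]
After 2 (send(from=B, to=C, msg='resp')): A:[data] B:[] C:[resp]
After 3 (send(from=C, to=A, msg='ping')): A:[data,ping] B:[] C:[resp]
After 4 (send(from=B, to=A, msg='tick')): A:[data,ping,tick] B:[] C:[resp]
After 5 (send(from=B, to=A, msg='pong')): A:[data,ping,tick,pong] B:[] C:[resp]
After 6 (send(from=C, to=B, msg='sync')): A:[data,ping,tick,pong] B:[sync] C:[resp]
After 7 (process(C)): A:[data,ping,tick,pong] B:[sync] C:[]
After 8 (process(B)): A:[data,ping,tick,pong] B:[] C:[]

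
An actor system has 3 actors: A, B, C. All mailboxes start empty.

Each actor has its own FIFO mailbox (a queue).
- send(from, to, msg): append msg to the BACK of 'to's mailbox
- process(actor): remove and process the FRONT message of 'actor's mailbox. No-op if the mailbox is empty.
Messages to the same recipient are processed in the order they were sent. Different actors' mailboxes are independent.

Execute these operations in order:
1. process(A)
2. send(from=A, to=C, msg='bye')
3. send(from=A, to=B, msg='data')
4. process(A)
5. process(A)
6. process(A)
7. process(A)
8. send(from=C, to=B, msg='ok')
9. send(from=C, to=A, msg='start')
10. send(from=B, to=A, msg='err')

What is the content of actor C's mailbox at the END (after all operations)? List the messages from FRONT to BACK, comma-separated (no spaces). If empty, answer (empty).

Answer: bye

Derivation:
After 1 (process(A)): A:[] B:[] C:[]
After 2 (send(from=A, to=C, msg='bye')): A:[] B:[] C:[bye]
After 3 (send(from=A, to=B, msg='data')): A:[] B:[data] C:[bye]
After 4 (process(A)): A:[] B:[data] C:[bye]
After 5 (process(A)): A:[] B:[data] C:[bye]
After 6 (process(A)): A:[] B:[data] C:[bye]
After 7 (process(A)): A:[] B:[data] C:[bye]
After 8 (send(from=C, to=B, msg='ok')): A:[] B:[data,ok] C:[bye]
After 9 (send(from=C, to=A, msg='start')): A:[start] B:[data,ok] C:[bye]
After 10 (send(from=B, to=A, msg='err')): A:[start,err] B:[data,ok] C:[bye]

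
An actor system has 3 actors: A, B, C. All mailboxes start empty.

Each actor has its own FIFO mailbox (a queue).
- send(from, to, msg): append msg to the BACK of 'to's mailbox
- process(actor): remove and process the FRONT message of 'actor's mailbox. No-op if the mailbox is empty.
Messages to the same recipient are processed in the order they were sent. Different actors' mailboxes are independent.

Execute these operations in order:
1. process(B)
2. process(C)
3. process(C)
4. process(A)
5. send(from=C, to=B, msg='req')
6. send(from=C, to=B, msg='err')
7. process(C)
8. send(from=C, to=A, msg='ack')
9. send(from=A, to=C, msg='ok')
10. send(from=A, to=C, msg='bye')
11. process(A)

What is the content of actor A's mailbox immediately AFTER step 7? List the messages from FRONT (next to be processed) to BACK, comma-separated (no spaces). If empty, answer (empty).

After 1 (process(B)): A:[] B:[] C:[]
After 2 (process(C)): A:[] B:[] C:[]
After 3 (process(C)): A:[] B:[] C:[]
After 4 (process(A)): A:[] B:[] C:[]
After 5 (send(from=C, to=B, msg='req')): A:[] B:[req] C:[]
After 6 (send(from=C, to=B, msg='err')): A:[] B:[req,err] C:[]
After 7 (process(C)): A:[] B:[req,err] C:[]

(empty)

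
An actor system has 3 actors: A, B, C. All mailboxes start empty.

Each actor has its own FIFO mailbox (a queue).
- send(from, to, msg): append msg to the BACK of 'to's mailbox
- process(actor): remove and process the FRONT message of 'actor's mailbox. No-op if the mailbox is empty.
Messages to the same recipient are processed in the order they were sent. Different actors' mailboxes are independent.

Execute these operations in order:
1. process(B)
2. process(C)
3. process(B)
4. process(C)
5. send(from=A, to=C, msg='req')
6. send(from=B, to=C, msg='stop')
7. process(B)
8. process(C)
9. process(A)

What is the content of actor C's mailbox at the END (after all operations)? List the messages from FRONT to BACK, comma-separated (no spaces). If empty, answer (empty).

Answer: stop

Derivation:
After 1 (process(B)): A:[] B:[] C:[]
After 2 (process(C)): A:[] B:[] C:[]
After 3 (process(B)): A:[] B:[] C:[]
After 4 (process(C)): A:[] B:[] C:[]
After 5 (send(from=A, to=C, msg='req')): A:[] B:[] C:[req]
After 6 (send(from=B, to=C, msg='stop')): A:[] B:[] C:[req,stop]
After 7 (process(B)): A:[] B:[] C:[req,stop]
After 8 (process(C)): A:[] B:[] C:[stop]
After 9 (process(A)): A:[] B:[] C:[stop]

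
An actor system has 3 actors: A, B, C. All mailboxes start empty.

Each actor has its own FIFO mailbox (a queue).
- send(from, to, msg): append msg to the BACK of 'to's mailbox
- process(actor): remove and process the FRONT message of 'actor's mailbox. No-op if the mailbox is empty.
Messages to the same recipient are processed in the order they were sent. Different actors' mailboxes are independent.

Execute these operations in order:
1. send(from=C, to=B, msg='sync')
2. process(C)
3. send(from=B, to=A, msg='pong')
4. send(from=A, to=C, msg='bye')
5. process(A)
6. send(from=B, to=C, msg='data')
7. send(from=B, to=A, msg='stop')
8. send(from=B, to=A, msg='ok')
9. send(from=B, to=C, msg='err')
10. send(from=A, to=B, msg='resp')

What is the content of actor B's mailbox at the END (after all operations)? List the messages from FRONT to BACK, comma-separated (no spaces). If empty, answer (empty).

After 1 (send(from=C, to=B, msg='sync')): A:[] B:[sync] C:[]
After 2 (process(C)): A:[] B:[sync] C:[]
After 3 (send(from=B, to=A, msg='pong')): A:[pong] B:[sync] C:[]
After 4 (send(from=A, to=C, msg='bye')): A:[pong] B:[sync] C:[bye]
After 5 (process(A)): A:[] B:[sync] C:[bye]
After 6 (send(from=B, to=C, msg='data')): A:[] B:[sync] C:[bye,data]
After 7 (send(from=B, to=A, msg='stop')): A:[stop] B:[sync] C:[bye,data]
After 8 (send(from=B, to=A, msg='ok')): A:[stop,ok] B:[sync] C:[bye,data]
After 9 (send(from=B, to=C, msg='err')): A:[stop,ok] B:[sync] C:[bye,data,err]
After 10 (send(from=A, to=B, msg='resp')): A:[stop,ok] B:[sync,resp] C:[bye,data,err]

Answer: sync,resp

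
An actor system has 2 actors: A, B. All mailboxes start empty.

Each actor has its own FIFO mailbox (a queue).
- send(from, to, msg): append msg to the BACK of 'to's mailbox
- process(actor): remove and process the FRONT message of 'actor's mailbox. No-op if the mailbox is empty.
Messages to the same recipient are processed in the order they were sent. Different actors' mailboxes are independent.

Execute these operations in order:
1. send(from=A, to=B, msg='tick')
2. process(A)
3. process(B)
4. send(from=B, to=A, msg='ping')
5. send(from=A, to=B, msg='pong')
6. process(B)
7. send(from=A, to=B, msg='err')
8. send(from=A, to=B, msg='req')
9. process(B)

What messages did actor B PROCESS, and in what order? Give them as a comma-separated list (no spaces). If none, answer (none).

After 1 (send(from=A, to=B, msg='tick')): A:[] B:[tick]
After 2 (process(A)): A:[] B:[tick]
After 3 (process(B)): A:[] B:[]
After 4 (send(from=B, to=A, msg='ping')): A:[ping] B:[]
After 5 (send(from=A, to=B, msg='pong')): A:[ping] B:[pong]
After 6 (process(B)): A:[ping] B:[]
After 7 (send(from=A, to=B, msg='err')): A:[ping] B:[err]
After 8 (send(from=A, to=B, msg='req')): A:[ping] B:[err,req]
After 9 (process(B)): A:[ping] B:[req]

Answer: tick,pong,err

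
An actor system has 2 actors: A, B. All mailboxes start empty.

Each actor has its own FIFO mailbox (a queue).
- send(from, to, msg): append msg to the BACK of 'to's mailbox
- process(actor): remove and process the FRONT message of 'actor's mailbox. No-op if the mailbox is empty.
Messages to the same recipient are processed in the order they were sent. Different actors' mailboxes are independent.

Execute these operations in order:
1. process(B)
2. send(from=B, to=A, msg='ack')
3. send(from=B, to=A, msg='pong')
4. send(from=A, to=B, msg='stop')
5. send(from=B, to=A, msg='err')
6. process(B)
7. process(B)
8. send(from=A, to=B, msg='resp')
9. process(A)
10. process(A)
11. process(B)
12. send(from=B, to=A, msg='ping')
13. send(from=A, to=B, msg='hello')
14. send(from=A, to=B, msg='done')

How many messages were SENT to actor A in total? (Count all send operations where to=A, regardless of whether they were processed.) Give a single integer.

Answer: 4

Derivation:
After 1 (process(B)): A:[] B:[]
After 2 (send(from=B, to=A, msg='ack')): A:[ack] B:[]
After 3 (send(from=B, to=A, msg='pong')): A:[ack,pong] B:[]
After 4 (send(from=A, to=B, msg='stop')): A:[ack,pong] B:[stop]
After 5 (send(from=B, to=A, msg='err')): A:[ack,pong,err] B:[stop]
After 6 (process(B)): A:[ack,pong,err] B:[]
After 7 (process(B)): A:[ack,pong,err] B:[]
After 8 (send(from=A, to=B, msg='resp')): A:[ack,pong,err] B:[resp]
After 9 (process(A)): A:[pong,err] B:[resp]
After 10 (process(A)): A:[err] B:[resp]
After 11 (process(B)): A:[err] B:[]
After 12 (send(from=B, to=A, msg='ping')): A:[err,ping] B:[]
After 13 (send(from=A, to=B, msg='hello')): A:[err,ping] B:[hello]
After 14 (send(from=A, to=B, msg='done')): A:[err,ping] B:[hello,done]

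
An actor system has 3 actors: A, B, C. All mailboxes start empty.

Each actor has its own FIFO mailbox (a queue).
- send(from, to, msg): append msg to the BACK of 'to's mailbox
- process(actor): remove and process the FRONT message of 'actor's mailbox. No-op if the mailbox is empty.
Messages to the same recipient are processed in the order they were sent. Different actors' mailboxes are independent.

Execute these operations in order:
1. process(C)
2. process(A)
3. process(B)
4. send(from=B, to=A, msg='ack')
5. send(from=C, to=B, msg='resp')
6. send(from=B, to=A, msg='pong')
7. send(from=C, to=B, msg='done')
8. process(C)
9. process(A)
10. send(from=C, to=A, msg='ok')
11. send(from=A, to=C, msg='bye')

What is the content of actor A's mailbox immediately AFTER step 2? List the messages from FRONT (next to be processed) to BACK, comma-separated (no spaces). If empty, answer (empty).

After 1 (process(C)): A:[] B:[] C:[]
After 2 (process(A)): A:[] B:[] C:[]

(empty)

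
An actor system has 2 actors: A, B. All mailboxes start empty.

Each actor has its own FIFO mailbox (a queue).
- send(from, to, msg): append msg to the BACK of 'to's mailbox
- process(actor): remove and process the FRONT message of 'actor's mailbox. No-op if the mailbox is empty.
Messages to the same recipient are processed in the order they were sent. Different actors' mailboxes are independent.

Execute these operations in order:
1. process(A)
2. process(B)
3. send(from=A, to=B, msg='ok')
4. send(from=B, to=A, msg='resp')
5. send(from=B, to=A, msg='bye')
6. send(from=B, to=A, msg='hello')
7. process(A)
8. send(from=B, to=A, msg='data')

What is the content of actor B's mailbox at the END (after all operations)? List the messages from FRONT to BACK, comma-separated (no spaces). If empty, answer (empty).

Answer: ok

Derivation:
After 1 (process(A)): A:[] B:[]
After 2 (process(B)): A:[] B:[]
After 3 (send(from=A, to=B, msg='ok')): A:[] B:[ok]
After 4 (send(from=B, to=A, msg='resp')): A:[resp] B:[ok]
After 5 (send(from=B, to=A, msg='bye')): A:[resp,bye] B:[ok]
After 6 (send(from=B, to=A, msg='hello')): A:[resp,bye,hello] B:[ok]
After 7 (process(A)): A:[bye,hello] B:[ok]
After 8 (send(from=B, to=A, msg='data')): A:[bye,hello,data] B:[ok]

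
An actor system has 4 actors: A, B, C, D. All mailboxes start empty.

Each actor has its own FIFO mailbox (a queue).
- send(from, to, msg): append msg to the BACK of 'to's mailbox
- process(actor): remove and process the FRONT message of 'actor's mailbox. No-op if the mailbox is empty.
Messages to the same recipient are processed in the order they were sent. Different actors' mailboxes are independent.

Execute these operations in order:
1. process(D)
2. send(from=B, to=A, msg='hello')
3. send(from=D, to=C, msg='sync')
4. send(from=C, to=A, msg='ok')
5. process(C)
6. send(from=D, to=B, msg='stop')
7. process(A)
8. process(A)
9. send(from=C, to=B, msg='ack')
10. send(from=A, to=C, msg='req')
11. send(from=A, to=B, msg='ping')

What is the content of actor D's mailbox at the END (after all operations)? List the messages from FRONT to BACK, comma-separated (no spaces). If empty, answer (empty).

After 1 (process(D)): A:[] B:[] C:[] D:[]
After 2 (send(from=B, to=A, msg='hello')): A:[hello] B:[] C:[] D:[]
After 3 (send(from=D, to=C, msg='sync')): A:[hello] B:[] C:[sync] D:[]
After 4 (send(from=C, to=A, msg='ok')): A:[hello,ok] B:[] C:[sync] D:[]
After 5 (process(C)): A:[hello,ok] B:[] C:[] D:[]
After 6 (send(from=D, to=B, msg='stop')): A:[hello,ok] B:[stop] C:[] D:[]
After 7 (process(A)): A:[ok] B:[stop] C:[] D:[]
After 8 (process(A)): A:[] B:[stop] C:[] D:[]
After 9 (send(from=C, to=B, msg='ack')): A:[] B:[stop,ack] C:[] D:[]
After 10 (send(from=A, to=C, msg='req')): A:[] B:[stop,ack] C:[req] D:[]
After 11 (send(from=A, to=B, msg='ping')): A:[] B:[stop,ack,ping] C:[req] D:[]

Answer: (empty)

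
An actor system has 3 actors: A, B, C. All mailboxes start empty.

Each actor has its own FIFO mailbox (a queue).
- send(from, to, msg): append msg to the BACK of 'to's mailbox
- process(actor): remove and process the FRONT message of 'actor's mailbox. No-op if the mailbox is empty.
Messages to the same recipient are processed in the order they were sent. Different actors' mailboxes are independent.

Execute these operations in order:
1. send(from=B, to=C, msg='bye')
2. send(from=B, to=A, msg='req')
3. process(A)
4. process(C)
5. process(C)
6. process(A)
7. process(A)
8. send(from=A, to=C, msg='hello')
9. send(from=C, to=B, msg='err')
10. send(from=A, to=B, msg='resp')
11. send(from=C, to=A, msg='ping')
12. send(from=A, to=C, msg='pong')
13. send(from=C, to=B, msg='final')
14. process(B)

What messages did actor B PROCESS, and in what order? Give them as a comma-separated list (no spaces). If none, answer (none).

Answer: err

Derivation:
After 1 (send(from=B, to=C, msg='bye')): A:[] B:[] C:[bye]
After 2 (send(from=B, to=A, msg='req')): A:[req] B:[] C:[bye]
After 3 (process(A)): A:[] B:[] C:[bye]
After 4 (process(C)): A:[] B:[] C:[]
After 5 (process(C)): A:[] B:[] C:[]
After 6 (process(A)): A:[] B:[] C:[]
After 7 (process(A)): A:[] B:[] C:[]
After 8 (send(from=A, to=C, msg='hello')): A:[] B:[] C:[hello]
After 9 (send(from=C, to=B, msg='err')): A:[] B:[err] C:[hello]
After 10 (send(from=A, to=B, msg='resp')): A:[] B:[err,resp] C:[hello]
After 11 (send(from=C, to=A, msg='ping')): A:[ping] B:[err,resp] C:[hello]
After 12 (send(from=A, to=C, msg='pong')): A:[ping] B:[err,resp] C:[hello,pong]
After 13 (send(from=C, to=B, msg='final')): A:[ping] B:[err,resp,final] C:[hello,pong]
After 14 (process(B)): A:[ping] B:[resp,final] C:[hello,pong]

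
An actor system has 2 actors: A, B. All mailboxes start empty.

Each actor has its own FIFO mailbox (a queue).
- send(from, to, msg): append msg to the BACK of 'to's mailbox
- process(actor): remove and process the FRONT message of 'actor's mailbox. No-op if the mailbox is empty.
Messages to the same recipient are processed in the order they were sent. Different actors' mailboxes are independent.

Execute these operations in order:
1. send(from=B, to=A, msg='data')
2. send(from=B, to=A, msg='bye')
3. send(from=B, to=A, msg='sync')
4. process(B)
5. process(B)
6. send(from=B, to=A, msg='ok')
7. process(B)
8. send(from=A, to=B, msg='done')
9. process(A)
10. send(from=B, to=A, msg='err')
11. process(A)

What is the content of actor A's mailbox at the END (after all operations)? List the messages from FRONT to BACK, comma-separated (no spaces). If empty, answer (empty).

Answer: sync,ok,err

Derivation:
After 1 (send(from=B, to=A, msg='data')): A:[data] B:[]
After 2 (send(from=B, to=A, msg='bye')): A:[data,bye] B:[]
After 3 (send(from=B, to=A, msg='sync')): A:[data,bye,sync] B:[]
After 4 (process(B)): A:[data,bye,sync] B:[]
After 5 (process(B)): A:[data,bye,sync] B:[]
After 6 (send(from=B, to=A, msg='ok')): A:[data,bye,sync,ok] B:[]
After 7 (process(B)): A:[data,bye,sync,ok] B:[]
After 8 (send(from=A, to=B, msg='done')): A:[data,bye,sync,ok] B:[done]
After 9 (process(A)): A:[bye,sync,ok] B:[done]
After 10 (send(from=B, to=A, msg='err')): A:[bye,sync,ok,err] B:[done]
After 11 (process(A)): A:[sync,ok,err] B:[done]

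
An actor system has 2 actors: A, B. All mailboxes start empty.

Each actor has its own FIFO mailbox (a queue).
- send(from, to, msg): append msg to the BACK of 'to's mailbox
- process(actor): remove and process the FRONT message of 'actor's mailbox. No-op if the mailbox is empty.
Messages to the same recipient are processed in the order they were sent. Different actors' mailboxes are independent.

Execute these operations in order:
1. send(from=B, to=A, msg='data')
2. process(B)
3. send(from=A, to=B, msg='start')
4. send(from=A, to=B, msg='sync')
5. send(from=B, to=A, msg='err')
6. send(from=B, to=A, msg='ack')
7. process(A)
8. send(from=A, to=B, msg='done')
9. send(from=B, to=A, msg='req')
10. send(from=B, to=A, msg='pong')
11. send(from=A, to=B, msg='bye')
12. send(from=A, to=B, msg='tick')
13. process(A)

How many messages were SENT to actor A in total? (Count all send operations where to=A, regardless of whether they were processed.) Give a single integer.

Answer: 5

Derivation:
After 1 (send(from=B, to=A, msg='data')): A:[data] B:[]
After 2 (process(B)): A:[data] B:[]
After 3 (send(from=A, to=B, msg='start')): A:[data] B:[start]
After 4 (send(from=A, to=B, msg='sync')): A:[data] B:[start,sync]
After 5 (send(from=B, to=A, msg='err')): A:[data,err] B:[start,sync]
After 6 (send(from=B, to=A, msg='ack')): A:[data,err,ack] B:[start,sync]
After 7 (process(A)): A:[err,ack] B:[start,sync]
After 8 (send(from=A, to=B, msg='done')): A:[err,ack] B:[start,sync,done]
After 9 (send(from=B, to=A, msg='req')): A:[err,ack,req] B:[start,sync,done]
After 10 (send(from=B, to=A, msg='pong')): A:[err,ack,req,pong] B:[start,sync,done]
After 11 (send(from=A, to=B, msg='bye')): A:[err,ack,req,pong] B:[start,sync,done,bye]
After 12 (send(from=A, to=B, msg='tick')): A:[err,ack,req,pong] B:[start,sync,done,bye,tick]
After 13 (process(A)): A:[ack,req,pong] B:[start,sync,done,bye,tick]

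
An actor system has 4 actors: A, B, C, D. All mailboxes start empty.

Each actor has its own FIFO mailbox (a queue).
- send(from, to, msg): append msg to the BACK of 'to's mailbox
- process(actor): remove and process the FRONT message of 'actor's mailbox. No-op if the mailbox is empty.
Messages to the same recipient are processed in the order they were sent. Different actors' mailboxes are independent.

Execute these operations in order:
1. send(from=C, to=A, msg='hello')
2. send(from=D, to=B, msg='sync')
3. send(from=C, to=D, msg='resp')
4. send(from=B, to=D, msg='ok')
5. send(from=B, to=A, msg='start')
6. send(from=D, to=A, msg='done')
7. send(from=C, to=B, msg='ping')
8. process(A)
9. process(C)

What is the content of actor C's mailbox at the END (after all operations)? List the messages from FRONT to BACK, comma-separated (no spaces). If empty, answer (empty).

After 1 (send(from=C, to=A, msg='hello')): A:[hello] B:[] C:[] D:[]
After 2 (send(from=D, to=B, msg='sync')): A:[hello] B:[sync] C:[] D:[]
After 3 (send(from=C, to=D, msg='resp')): A:[hello] B:[sync] C:[] D:[resp]
After 4 (send(from=B, to=D, msg='ok')): A:[hello] B:[sync] C:[] D:[resp,ok]
After 5 (send(from=B, to=A, msg='start')): A:[hello,start] B:[sync] C:[] D:[resp,ok]
After 6 (send(from=D, to=A, msg='done')): A:[hello,start,done] B:[sync] C:[] D:[resp,ok]
After 7 (send(from=C, to=B, msg='ping')): A:[hello,start,done] B:[sync,ping] C:[] D:[resp,ok]
After 8 (process(A)): A:[start,done] B:[sync,ping] C:[] D:[resp,ok]
After 9 (process(C)): A:[start,done] B:[sync,ping] C:[] D:[resp,ok]

Answer: (empty)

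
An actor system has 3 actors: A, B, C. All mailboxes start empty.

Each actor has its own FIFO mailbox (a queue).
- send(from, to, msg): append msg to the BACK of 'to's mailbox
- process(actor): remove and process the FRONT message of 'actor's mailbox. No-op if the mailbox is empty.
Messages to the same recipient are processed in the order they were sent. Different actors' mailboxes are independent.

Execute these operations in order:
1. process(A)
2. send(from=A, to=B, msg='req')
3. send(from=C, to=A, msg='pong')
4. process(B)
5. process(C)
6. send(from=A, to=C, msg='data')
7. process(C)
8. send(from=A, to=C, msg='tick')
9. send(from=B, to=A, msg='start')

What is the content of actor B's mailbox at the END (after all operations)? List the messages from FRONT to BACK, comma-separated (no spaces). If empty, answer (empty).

Answer: (empty)

Derivation:
After 1 (process(A)): A:[] B:[] C:[]
After 2 (send(from=A, to=B, msg='req')): A:[] B:[req] C:[]
After 3 (send(from=C, to=A, msg='pong')): A:[pong] B:[req] C:[]
After 4 (process(B)): A:[pong] B:[] C:[]
After 5 (process(C)): A:[pong] B:[] C:[]
After 6 (send(from=A, to=C, msg='data')): A:[pong] B:[] C:[data]
After 7 (process(C)): A:[pong] B:[] C:[]
After 8 (send(from=A, to=C, msg='tick')): A:[pong] B:[] C:[tick]
After 9 (send(from=B, to=A, msg='start')): A:[pong,start] B:[] C:[tick]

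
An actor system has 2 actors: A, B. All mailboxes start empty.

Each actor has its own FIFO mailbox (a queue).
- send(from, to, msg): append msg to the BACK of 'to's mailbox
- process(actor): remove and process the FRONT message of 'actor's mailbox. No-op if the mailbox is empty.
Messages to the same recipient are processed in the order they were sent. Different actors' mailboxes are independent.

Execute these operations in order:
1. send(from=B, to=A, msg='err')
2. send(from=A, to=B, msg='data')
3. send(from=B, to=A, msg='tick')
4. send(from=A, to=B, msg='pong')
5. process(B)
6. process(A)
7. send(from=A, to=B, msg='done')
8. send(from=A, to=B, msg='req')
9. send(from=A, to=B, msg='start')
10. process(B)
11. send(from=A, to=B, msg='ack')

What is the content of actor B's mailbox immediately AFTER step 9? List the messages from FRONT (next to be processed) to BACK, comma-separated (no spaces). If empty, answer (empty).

After 1 (send(from=B, to=A, msg='err')): A:[err] B:[]
After 2 (send(from=A, to=B, msg='data')): A:[err] B:[data]
After 3 (send(from=B, to=A, msg='tick')): A:[err,tick] B:[data]
After 4 (send(from=A, to=B, msg='pong')): A:[err,tick] B:[data,pong]
After 5 (process(B)): A:[err,tick] B:[pong]
After 6 (process(A)): A:[tick] B:[pong]
After 7 (send(from=A, to=B, msg='done')): A:[tick] B:[pong,done]
After 8 (send(from=A, to=B, msg='req')): A:[tick] B:[pong,done,req]
After 9 (send(from=A, to=B, msg='start')): A:[tick] B:[pong,done,req,start]

pong,done,req,start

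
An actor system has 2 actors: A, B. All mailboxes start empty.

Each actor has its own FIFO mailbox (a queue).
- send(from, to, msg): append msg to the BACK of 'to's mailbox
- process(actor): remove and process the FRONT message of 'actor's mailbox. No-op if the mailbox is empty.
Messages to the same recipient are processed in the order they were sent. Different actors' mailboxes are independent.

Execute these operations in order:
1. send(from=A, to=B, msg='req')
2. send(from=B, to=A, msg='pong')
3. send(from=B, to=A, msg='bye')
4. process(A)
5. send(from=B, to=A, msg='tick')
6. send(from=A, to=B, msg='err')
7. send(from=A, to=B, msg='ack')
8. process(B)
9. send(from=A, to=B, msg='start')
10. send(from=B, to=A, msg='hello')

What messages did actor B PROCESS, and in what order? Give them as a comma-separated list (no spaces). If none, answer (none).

Answer: req

Derivation:
After 1 (send(from=A, to=B, msg='req')): A:[] B:[req]
After 2 (send(from=B, to=A, msg='pong')): A:[pong] B:[req]
After 3 (send(from=B, to=A, msg='bye')): A:[pong,bye] B:[req]
After 4 (process(A)): A:[bye] B:[req]
After 5 (send(from=B, to=A, msg='tick')): A:[bye,tick] B:[req]
After 6 (send(from=A, to=B, msg='err')): A:[bye,tick] B:[req,err]
After 7 (send(from=A, to=B, msg='ack')): A:[bye,tick] B:[req,err,ack]
After 8 (process(B)): A:[bye,tick] B:[err,ack]
After 9 (send(from=A, to=B, msg='start')): A:[bye,tick] B:[err,ack,start]
After 10 (send(from=B, to=A, msg='hello')): A:[bye,tick,hello] B:[err,ack,start]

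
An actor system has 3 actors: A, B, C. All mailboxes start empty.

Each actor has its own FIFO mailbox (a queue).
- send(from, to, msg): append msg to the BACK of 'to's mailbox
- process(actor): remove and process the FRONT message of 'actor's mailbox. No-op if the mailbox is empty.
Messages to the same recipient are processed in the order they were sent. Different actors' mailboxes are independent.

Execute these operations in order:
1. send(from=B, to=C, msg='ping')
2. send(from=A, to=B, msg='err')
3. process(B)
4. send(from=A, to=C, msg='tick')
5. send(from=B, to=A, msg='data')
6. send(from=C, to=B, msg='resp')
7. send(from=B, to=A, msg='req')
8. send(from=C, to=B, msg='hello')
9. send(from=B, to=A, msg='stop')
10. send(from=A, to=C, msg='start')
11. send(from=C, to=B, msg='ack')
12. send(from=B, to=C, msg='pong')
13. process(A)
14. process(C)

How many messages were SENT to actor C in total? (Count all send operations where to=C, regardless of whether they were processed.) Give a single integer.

After 1 (send(from=B, to=C, msg='ping')): A:[] B:[] C:[ping]
After 2 (send(from=A, to=B, msg='err')): A:[] B:[err] C:[ping]
After 3 (process(B)): A:[] B:[] C:[ping]
After 4 (send(from=A, to=C, msg='tick')): A:[] B:[] C:[ping,tick]
After 5 (send(from=B, to=A, msg='data')): A:[data] B:[] C:[ping,tick]
After 6 (send(from=C, to=B, msg='resp')): A:[data] B:[resp] C:[ping,tick]
After 7 (send(from=B, to=A, msg='req')): A:[data,req] B:[resp] C:[ping,tick]
After 8 (send(from=C, to=B, msg='hello')): A:[data,req] B:[resp,hello] C:[ping,tick]
After 9 (send(from=B, to=A, msg='stop')): A:[data,req,stop] B:[resp,hello] C:[ping,tick]
After 10 (send(from=A, to=C, msg='start')): A:[data,req,stop] B:[resp,hello] C:[ping,tick,start]
After 11 (send(from=C, to=B, msg='ack')): A:[data,req,stop] B:[resp,hello,ack] C:[ping,tick,start]
After 12 (send(from=B, to=C, msg='pong')): A:[data,req,stop] B:[resp,hello,ack] C:[ping,tick,start,pong]
After 13 (process(A)): A:[req,stop] B:[resp,hello,ack] C:[ping,tick,start,pong]
After 14 (process(C)): A:[req,stop] B:[resp,hello,ack] C:[tick,start,pong]

Answer: 4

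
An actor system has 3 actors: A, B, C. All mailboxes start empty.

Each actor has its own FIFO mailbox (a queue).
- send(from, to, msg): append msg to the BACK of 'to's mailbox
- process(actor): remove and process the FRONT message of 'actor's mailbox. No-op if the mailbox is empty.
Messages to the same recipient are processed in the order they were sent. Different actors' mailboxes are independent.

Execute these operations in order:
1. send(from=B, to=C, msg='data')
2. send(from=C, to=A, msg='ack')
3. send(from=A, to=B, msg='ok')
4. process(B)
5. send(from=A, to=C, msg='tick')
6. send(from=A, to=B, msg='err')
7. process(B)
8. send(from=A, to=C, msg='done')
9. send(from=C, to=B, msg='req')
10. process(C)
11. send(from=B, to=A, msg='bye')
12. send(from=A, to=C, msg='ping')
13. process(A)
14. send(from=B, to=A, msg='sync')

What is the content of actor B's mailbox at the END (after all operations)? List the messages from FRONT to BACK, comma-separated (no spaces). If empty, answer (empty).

After 1 (send(from=B, to=C, msg='data')): A:[] B:[] C:[data]
After 2 (send(from=C, to=A, msg='ack')): A:[ack] B:[] C:[data]
After 3 (send(from=A, to=B, msg='ok')): A:[ack] B:[ok] C:[data]
After 4 (process(B)): A:[ack] B:[] C:[data]
After 5 (send(from=A, to=C, msg='tick')): A:[ack] B:[] C:[data,tick]
After 6 (send(from=A, to=B, msg='err')): A:[ack] B:[err] C:[data,tick]
After 7 (process(B)): A:[ack] B:[] C:[data,tick]
After 8 (send(from=A, to=C, msg='done')): A:[ack] B:[] C:[data,tick,done]
After 9 (send(from=C, to=B, msg='req')): A:[ack] B:[req] C:[data,tick,done]
After 10 (process(C)): A:[ack] B:[req] C:[tick,done]
After 11 (send(from=B, to=A, msg='bye')): A:[ack,bye] B:[req] C:[tick,done]
After 12 (send(from=A, to=C, msg='ping')): A:[ack,bye] B:[req] C:[tick,done,ping]
After 13 (process(A)): A:[bye] B:[req] C:[tick,done,ping]
After 14 (send(from=B, to=A, msg='sync')): A:[bye,sync] B:[req] C:[tick,done,ping]

Answer: req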